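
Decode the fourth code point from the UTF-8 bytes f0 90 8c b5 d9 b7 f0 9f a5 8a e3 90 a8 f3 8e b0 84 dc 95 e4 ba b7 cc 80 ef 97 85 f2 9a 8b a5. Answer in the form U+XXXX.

Offset 0: leading byte 0xF0 = 11110000 → 4-byte char #1 = F0 90 8C B5.
Offset 4: leading byte 0xD9 = 11011001 → 2-byte char #2 = D9 B7.
Offset 6: leading byte 0xF0 = 11110000 → 4-byte char #3 = F0 9F A5 8A.
Offset 10: leading byte 0xE3 = 11100011 → 3-byte char #4 = E3 90 A8.
Leading byte 0xE3 = 11100011 matches 1110xxxx → 3-byte sequence.
Byte 1: 0xE3 = 11100011, payload 0011 (4 bits).
Byte 2: 0x90 = 10010000 (10xxxxxx ✓), payload 010000.
Byte 3: 0xA8 = 10101000 (10xxxxxx ✓), payload 101000.
Concatenate: 0011010000101000 = 0x3428 (16 bits → U+3428).

U+3428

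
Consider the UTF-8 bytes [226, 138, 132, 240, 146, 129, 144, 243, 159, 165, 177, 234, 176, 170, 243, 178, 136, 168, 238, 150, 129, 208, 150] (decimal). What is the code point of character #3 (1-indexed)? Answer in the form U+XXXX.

Offset 0: leading byte 0xE2 = 11100010 → 3-byte char #1 = E2 8A 84.
Offset 3: leading byte 0xF0 = 11110000 → 4-byte char #2 = F0 92 81 90.
Offset 7: leading byte 0xF3 = 11110011 → 4-byte char #3 = F3 9F A5 B1.
Leading byte 0xF3 = 11110011 matches 11110xxx → 4-byte sequence.
Byte 1: 0xF3 = 11110011, payload 011 (3 bits).
Byte 2: 0x9F = 10011111 (10xxxxxx ✓), payload 011111.
Byte 3: 0xA5 = 10100101 (10xxxxxx ✓), payload 100101.
Byte 4: 0xB1 = 10110001 (10xxxxxx ✓), payload 110001.
Concatenate: 011011111100101110001 = 0xDF971 (21 bits → U+DF971).

U+DF971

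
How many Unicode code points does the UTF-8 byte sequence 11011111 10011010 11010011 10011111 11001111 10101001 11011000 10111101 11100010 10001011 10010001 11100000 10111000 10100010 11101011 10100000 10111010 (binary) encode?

7

Byte at offset 0: 0xDF = 11011111 → 2-byte char (#1). Advance 2.
Byte at offset 2: 0xD3 = 11010011 → 2-byte char (#2). Advance 2.
Byte at offset 4: 0xCF = 11001111 → 2-byte char (#3). Advance 2.
Byte at offset 6: 0xD8 = 11011000 → 2-byte char (#4). Advance 2.
Byte at offset 8: 0xE2 = 11100010 → 3-byte char (#5). Advance 3.
Byte at offset 11: 0xE0 = 11100000 → 3-byte char (#6). Advance 3.
Byte at offset 14: 0xEB = 11101011 → 3-byte char (#7). Advance 3.
Reached end at offset 17 after 7 code points.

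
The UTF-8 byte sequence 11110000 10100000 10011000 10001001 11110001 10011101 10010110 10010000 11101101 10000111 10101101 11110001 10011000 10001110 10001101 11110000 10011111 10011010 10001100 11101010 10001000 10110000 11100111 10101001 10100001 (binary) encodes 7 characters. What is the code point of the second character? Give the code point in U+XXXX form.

U+5D590

Offset 0: leading byte 0xF0 = 11110000 → 4-byte char #1 = F0 A0 98 89.
Offset 4: leading byte 0xF1 = 11110001 → 4-byte char #2 = F1 9D 96 90.
Leading byte 0xF1 = 11110001 matches 11110xxx → 4-byte sequence.
Byte 1: 0xF1 = 11110001, payload 001 (3 bits).
Byte 2: 0x9D = 10011101 (10xxxxxx ✓), payload 011101.
Byte 3: 0x96 = 10010110 (10xxxxxx ✓), payload 010110.
Byte 4: 0x90 = 10010000 (10xxxxxx ✓), payload 010000.
Concatenate: 001011101010110010000 = 0x5D590 (21 bits → U+5D590).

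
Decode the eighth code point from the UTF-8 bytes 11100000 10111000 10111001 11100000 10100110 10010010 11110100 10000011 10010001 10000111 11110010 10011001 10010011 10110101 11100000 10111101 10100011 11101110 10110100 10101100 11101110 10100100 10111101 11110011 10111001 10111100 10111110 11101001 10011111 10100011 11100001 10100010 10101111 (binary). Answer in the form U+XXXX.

Offset 0: leading byte 0xE0 = 11100000 → 3-byte char #1 = E0 B8 B9.
Offset 3: leading byte 0xE0 = 11100000 → 3-byte char #2 = E0 A6 92.
Offset 6: leading byte 0xF4 = 11110100 → 4-byte char #3 = F4 83 91 87.
Offset 10: leading byte 0xF2 = 11110010 → 4-byte char #4 = F2 99 93 B5.
Offset 14: leading byte 0xE0 = 11100000 → 3-byte char #5 = E0 BD A3.
Offset 17: leading byte 0xEE = 11101110 → 3-byte char #6 = EE B4 AC.
Offset 20: leading byte 0xEE = 11101110 → 3-byte char #7 = EE A4 BD.
Offset 23: leading byte 0xF3 = 11110011 → 4-byte char #8 = F3 B9 BC BE.
Leading byte 0xF3 = 11110011 matches 11110xxx → 4-byte sequence.
Byte 1: 0xF3 = 11110011, payload 011 (3 bits).
Byte 2: 0xB9 = 10111001 (10xxxxxx ✓), payload 111001.
Byte 3: 0xBC = 10111100 (10xxxxxx ✓), payload 111100.
Byte 4: 0xBE = 10111110 (10xxxxxx ✓), payload 111110.
Concatenate: 011111001111100111110 = 0xF9F3E (21 bits → U+F9F3E).

U+F9F3E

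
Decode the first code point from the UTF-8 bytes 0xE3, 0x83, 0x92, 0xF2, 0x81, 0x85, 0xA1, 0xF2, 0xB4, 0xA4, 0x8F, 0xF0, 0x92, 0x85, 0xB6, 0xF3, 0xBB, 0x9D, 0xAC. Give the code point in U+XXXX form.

Offset 0: leading byte 0xE3 = 11100011 → 3-byte char #1 = E3 83 92.
Leading byte 0xE3 = 11100011 matches 1110xxxx → 3-byte sequence.
Byte 1: 0xE3 = 11100011, payload 0011 (4 bits).
Byte 2: 0x83 = 10000011 (10xxxxxx ✓), payload 000011.
Byte 3: 0x92 = 10010010 (10xxxxxx ✓), payload 010010.
Concatenate: 0011000011010010 = 0x30D2 (16 bits → U+30D2).

U+30D2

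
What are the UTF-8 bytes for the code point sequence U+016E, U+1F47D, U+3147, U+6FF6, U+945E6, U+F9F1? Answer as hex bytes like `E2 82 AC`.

U+016E: 2-byte form → C5 AE.
U+1F47D: 4-byte form → F0 9F 91 BD.
U+3147: 3-byte form → E3 85 87.
U+6FF6: 3-byte form → E6 BF B6.
U+945E6: 4-byte form → F2 94 97 A6.
U+F9F1: 3-byte form → EF A7 B1.
Concatenated (19 bytes): C5 AE F0 9F 91 BD E3 85 87 E6 BF B6 F2 94 97 A6 EF A7 B1.

C5 AE F0 9F 91 BD E3 85 87 E6 BF B6 F2 94 97 A6 EF A7 B1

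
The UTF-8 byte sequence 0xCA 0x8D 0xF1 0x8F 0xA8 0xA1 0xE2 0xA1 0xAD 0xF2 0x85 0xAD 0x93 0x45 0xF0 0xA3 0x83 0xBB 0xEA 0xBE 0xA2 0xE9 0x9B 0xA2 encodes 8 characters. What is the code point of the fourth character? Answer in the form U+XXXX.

U+85B53

Offset 0: leading byte 0xCA = 11001010 → 2-byte char #1 = CA 8D.
Offset 2: leading byte 0xF1 = 11110001 → 4-byte char #2 = F1 8F A8 A1.
Offset 6: leading byte 0xE2 = 11100010 → 3-byte char #3 = E2 A1 AD.
Offset 9: leading byte 0xF2 = 11110010 → 4-byte char #4 = F2 85 AD 93.
Leading byte 0xF2 = 11110010 matches 11110xxx → 4-byte sequence.
Byte 1: 0xF2 = 11110010, payload 010 (3 bits).
Byte 2: 0x85 = 10000101 (10xxxxxx ✓), payload 000101.
Byte 3: 0xAD = 10101101 (10xxxxxx ✓), payload 101101.
Byte 4: 0x93 = 10010011 (10xxxxxx ✓), payload 010011.
Concatenate: 010000101101101010011 = 0x85B53 (21 bits → U+85B53).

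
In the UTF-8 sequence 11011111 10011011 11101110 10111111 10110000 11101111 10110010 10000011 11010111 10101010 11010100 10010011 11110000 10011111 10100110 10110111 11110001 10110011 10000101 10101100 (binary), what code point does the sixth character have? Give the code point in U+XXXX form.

U+1F9B7

Offset 0: leading byte 0xDF = 11011111 → 2-byte char #1 = DF 9B.
Offset 2: leading byte 0xEE = 11101110 → 3-byte char #2 = EE BF B0.
Offset 5: leading byte 0xEF = 11101111 → 3-byte char #3 = EF B2 83.
Offset 8: leading byte 0xD7 = 11010111 → 2-byte char #4 = D7 AA.
Offset 10: leading byte 0xD4 = 11010100 → 2-byte char #5 = D4 93.
Offset 12: leading byte 0xF0 = 11110000 → 4-byte char #6 = F0 9F A6 B7.
Leading byte 0xF0 = 11110000 matches 11110xxx → 4-byte sequence.
Byte 1: 0xF0 = 11110000, payload 000 (3 bits).
Byte 2: 0x9F = 10011111 (10xxxxxx ✓), payload 011111.
Byte 3: 0xA6 = 10100110 (10xxxxxx ✓), payload 100110.
Byte 4: 0xB7 = 10110111 (10xxxxxx ✓), payload 110111.
Concatenate: 000011111100110110111 = 0x1F9B7 (21 bits → U+1F9B7).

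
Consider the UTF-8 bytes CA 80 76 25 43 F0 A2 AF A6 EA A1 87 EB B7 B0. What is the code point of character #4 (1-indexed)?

U+0043

Offset 0: leading byte 0xCA = 11001010 → 2-byte char #1 = CA 80.
Offset 2: leading byte 0x76 = 01110110 → 1-byte char #2 = 76.
Offset 3: leading byte 0x25 = 00100101 → 1-byte char #3 = 25.
Offset 4: leading byte 0x43 = 01000011 → 1-byte char #4 = 43.
Leading byte 0x43 = 01000011 matches 0xxxxxxx → 1-byte sequence.
Byte 1: 0x43 = 01000011, payload 1000011 (7 bits).
Concatenate: 1000011 = 0x43 (7 bits → U+0043).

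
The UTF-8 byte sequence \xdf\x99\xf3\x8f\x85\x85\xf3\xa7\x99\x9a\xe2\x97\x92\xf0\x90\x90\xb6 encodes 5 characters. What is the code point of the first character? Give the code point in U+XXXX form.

Offset 0: leading byte 0xDF = 11011111 → 2-byte char #1 = DF 99.
Leading byte 0xDF = 11011111 matches 110xxxxx → 2-byte sequence.
Byte 1: 0xDF = 11011111, payload 11111 (5 bits).
Byte 2: 0x99 = 10011001 (10xxxxxx ✓), payload 011001.
Concatenate: 11111011001 = 0x7D9 (11 bits → U+07D9).

U+07D9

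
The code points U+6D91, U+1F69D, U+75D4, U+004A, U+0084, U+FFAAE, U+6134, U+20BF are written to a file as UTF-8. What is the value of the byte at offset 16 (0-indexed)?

0xAE

U+6D91 → 3-byte form E6 B6 91 at offsets 0–2.
U+1F69D → 4-byte form F0 9F 9A 9D at offsets 3–6.
U+75D4 → 3-byte form E7 97 94 at offsets 7–9.
U+004A → 1-byte form 4A at offsets 10–10.
U+0084 → 2-byte form C2 84 at offsets 11–12.
U+FFAAE → 4-byte form F3 BF AA AE at offsets 13–16.
Offset 16 falls in char 6's range; it's byte 4 of F3 BF AA AE = 0xAE.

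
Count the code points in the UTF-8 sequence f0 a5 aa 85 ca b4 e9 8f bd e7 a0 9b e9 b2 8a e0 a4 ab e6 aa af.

7

Byte at offset 0: 0xF0 = 11110000 → 4-byte char (#1). Advance 4.
Byte at offset 4: 0xCA = 11001010 → 2-byte char (#2). Advance 2.
Byte at offset 6: 0xE9 = 11101001 → 3-byte char (#3). Advance 3.
Byte at offset 9: 0xE7 = 11100111 → 3-byte char (#4). Advance 3.
Byte at offset 12: 0xE9 = 11101001 → 3-byte char (#5). Advance 3.
Byte at offset 15: 0xE0 = 11100000 → 3-byte char (#6). Advance 3.
Byte at offset 18: 0xE6 = 11100110 → 3-byte char (#7). Advance 3.
Reached end at offset 21 after 7 code points.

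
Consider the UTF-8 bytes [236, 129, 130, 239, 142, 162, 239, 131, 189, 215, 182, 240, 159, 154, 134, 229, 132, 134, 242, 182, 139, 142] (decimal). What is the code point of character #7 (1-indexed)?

U+B62CE

Offset 0: leading byte 0xEC = 11101100 → 3-byte char #1 = EC 81 82.
Offset 3: leading byte 0xEF = 11101111 → 3-byte char #2 = EF 8E A2.
Offset 6: leading byte 0xEF = 11101111 → 3-byte char #3 = EF 83 BD.
Offset 9: leading byte 0xD7 = 11010111 → 2-byte char #4 = D7 B6.
Offset 11: leading byte 0xF0 = 11110000 → 4-byte char #5 = F0 9F 9A 86.
Offset 15: leading byte 0xE5 = 11100101 → 3-byte char #6 = E5 84 86.
Offset 18: leading byte 0xF2 = 11110010 → 4-byte char #7 = F2 B6 8B 8E.
Leading byte 0xF2 = 11110010 matches 11110xxx → 4-byte sequence.
Byte 1: 0xF2 = 11110010, payload 010 (3 bits).
Byte 2: 0xB6 = 10110110 (10xxxxxx ✓), payload 110110.
Byte 3: 0x8B = 10001011 (10xxxxxx ✓), payload 001011.
Byte 4: 0x8E = 10001110 (10xxxxxx ✓), payload 001110.
Concatenate: 010110110001011001110 = 0xB62CE (21 bits → U+B62CE).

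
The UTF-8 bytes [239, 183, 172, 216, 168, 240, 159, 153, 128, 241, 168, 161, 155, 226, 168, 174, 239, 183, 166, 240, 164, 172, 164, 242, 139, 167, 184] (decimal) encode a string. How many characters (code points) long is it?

Byte at offset 0: 0xEF = 11101111 → 3-byte char (#1). Advance 3.
Byte at offset 3: 0xD8 = 11011000 → 2-byte char (#2). Advance 2.
Byte at offset 5: 0xF0 = 11110000 → 4-byte char (#3). Advance 4.
Byte at offset 9: 0xF1 = 11110001 → 4-byte char (#4). Advance 4.
Byte at offset 13: 0xE2 = 11100010 → 3-byte char (#5). Advance 3.
Byte at offset 16: 0xEF = 11101111 → 3-byte char (#6). Advance 3.
Byte at offset 19: 0xF0 = 11110000 → 4-byte char (#7). Advance 4.
Byte at offset 23: 0xF2 = 11110010 → 4-byte char (#8). Advance 4.
Reached end at offset 27 after 8 code points.

8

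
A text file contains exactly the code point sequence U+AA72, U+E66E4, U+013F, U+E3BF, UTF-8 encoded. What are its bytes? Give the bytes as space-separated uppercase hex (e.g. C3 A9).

EA A9 B2 F3 A6 9B A4 C4 BF EE 8E BF

U+AA72: 3-byte form → EA A9 B2.
U+E66E4: 4-byte form → F3 A6 9B A4.
U+013F: 2-byte form → C4 BF.
U+E3BF: 3-byte form → EE 8E BF.
Concatenated (12 bytes): EA A9 B2 F3 A6 9B A4 C4 BF EE 8E BF.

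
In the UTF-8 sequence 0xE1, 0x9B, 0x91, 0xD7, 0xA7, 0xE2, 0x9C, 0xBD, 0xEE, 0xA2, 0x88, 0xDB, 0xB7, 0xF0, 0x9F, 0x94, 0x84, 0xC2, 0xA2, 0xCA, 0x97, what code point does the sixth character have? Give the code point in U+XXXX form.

Offset 0: leading byte 0xE1 = 11100001 → 3-byte char #1 = E1 9B 91.
Offset 3: leading byte 0xD7 = 11010111 → 2-byte char #2 = D7 A7.
Offset 5: leading byte 0xE2 = 11100010 → 3-byte char #3 = E2 9C BD.
Offset 8: leading byte 0xEE = 11101110 → 3-byte char #4 = EE A2 88.
Offset 11: leading byte 0xDB = 11011011 → 2-byte char #5 = DB B7.
Offset 13: leading byte 0xF0 = 11110000 → 4-byte char #6 = F0 9F 94 84.
Leading byte 0xF0 = 11110000 matches 11110xxx → 4-byte sequence.
Byte 1: 0xF0 = 11110000, payload 000 (3 bits).
Byte 2: 0x9F = 10011111 (10xxxxxx ✓), payload 011111.
Byte 3: 0x94 = 10010100 (10xxxxxx ✓), payload 010100.
Byte 4: 0x84 = 10000100 (10xxxxxx ✓), payload 000100.
Concatenate: 000011111010100000100 = 0x1F504 (21 bits → U+1F504).

U+1F504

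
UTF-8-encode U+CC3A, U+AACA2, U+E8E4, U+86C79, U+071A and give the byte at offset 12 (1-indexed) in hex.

1-indexed offset 12 is 0-indexed offset 11.
U+CC3A → 3-byte form EC B0 BA at offsets 0–2.
U+AACA2 → 4-byte form F2 AA B2 A2 at offsets 3–6.
U+E8E4 → 3-byte form EE A3 A4 at offsets 7–9.
U+86C79 → 4-byte form F2 86 B1 B9 at offsets 10–13.
Offset 11 falls in char 4's range; it's byte 2 of F2 86 B1 B9 = 0x86.

0x86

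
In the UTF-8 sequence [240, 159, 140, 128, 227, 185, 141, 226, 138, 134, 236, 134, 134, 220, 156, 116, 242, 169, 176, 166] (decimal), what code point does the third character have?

Offset 0: leading byte 0xF0 = 11110000 → 4-byte char #1 = F0 9F 8C 80.
Offset 4: leading byte 0xE3 = 11100011 → 3-byte char #2 = E3 B9 8D.
Offset 7: leading byte 0xE2 = 11100010 → 3-byte char #3 = E2 8A 86.
Leading byte 0xE2 = 11100010 matches 1110xxxx → 3-byte sequence.
Byte 1: 0xE2 = 11100010, payload 0010 (4 bits).
Byte 2: 0x8A = 10001010 (10xxxxxx ✓), payload 001010.
Byte 3: 0x86 = 10000110 (10xxxxxx ✓), payload 000110.
Concatenate: 0010001010000110 = 0x2286 (16 bits → U+2286).

U+2286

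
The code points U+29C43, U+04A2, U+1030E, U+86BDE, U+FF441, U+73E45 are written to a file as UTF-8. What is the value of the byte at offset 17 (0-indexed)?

0x81

U+29C43 → 4-byte form F0 A9 B1 83 at offsets 0–3.
U+04A2 → 2-byte form D2 A2 at offsets 4–5.
U+1030E → 4-byte form F0 90 8C 8E at offsets 6–9.
U+86BDE → 4-byte form F2 86 AF 9E at offsets 10–13.
U+FF441 → 4-byte form F3 BF 91 81 at offsets 14–17.
Offset 17 falls in char 5's range; it's byte 4 of F3 BF 91 81 = 0x81.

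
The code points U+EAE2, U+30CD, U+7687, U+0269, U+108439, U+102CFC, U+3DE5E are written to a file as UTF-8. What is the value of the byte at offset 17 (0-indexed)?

0xB3

U+EAE2 → 3-byte form EE AB A2 at offsets 0–2.
U+30CD → 3-byte form E3 83 8D at offsets 3–5.
U+7687 → 3-byte form E7 9A 87 at offsets 6–8.
U+0269 → 2-byte form C9 A9 at offsets 9–10.
U+108439 → 4-byte form F4 88 90 B9 at offsets 11–14.
U+102CFC → 4-byte form F4 82 B3 BC at offsets 15–18.
Offset 17 falls in char 6's range; it's byte 3 of F4 82 B3 BC = 0xB3.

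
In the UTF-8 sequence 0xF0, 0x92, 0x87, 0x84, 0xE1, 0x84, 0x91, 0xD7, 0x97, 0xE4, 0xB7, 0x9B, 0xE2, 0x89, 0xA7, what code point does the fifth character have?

Offset 0: leading byte 0xF0 = 11110000 → 4-byte char #1 = F0 92 87 84.
Offset 4: leading byte 0xE1 = 11100001 → 3-byte char #2 = E1 84 91.
Offset 7: leading byte 0xD7 = 11010111 → 2-byte char #3 = D7 97.
Offset 9: leading byte 0xE4 = 11100100 → 3-byte char #4 = E4 B7 9B.
Offset 12: leading byte 0xE2 = 11100010 → 3-byte char #5 = E2 89 A7.
Leading byte 0xE2 = 11100010 matches 1110xxxx → 3-byte sequence.
Byte 1: 0xE2 = 11100010, payload 0010 (4 bits).
Byte 2: 0x89 = 10001001 (10xxxxxx ✓), payload 001001.
Byte 3: 0xA7 = 10100111 (10xxxxxx ✓), payload 100111.
Concatenate: 0010001001100111 = 0x2267 (16 bits → U+2267).

U+2267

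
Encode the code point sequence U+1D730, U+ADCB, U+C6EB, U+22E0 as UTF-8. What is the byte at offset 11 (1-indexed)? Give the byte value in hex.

0xE2

1-indexed offset 11 is 0-indexed offset 10.
U+1D730 → 4-byte form F0 9D 9C B0 at offsets 0–3.
U+ADCB → 3-byte form EA B7 8B at offsets 4–6.
U+C6EB → 3-byte form EC 9B AB at offsets 7–9.
U+22E0 → 3-byte form E2 8B A0 at offsets 10–12.
Offset 10 falls in char 4's range; it's byte 1 of E2 8B A0 = 0xE2.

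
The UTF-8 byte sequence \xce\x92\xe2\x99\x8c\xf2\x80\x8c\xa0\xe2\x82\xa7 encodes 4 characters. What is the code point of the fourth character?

U+20A7

Offset 0: leading byte 0xCE = 11001110 → 2-byte char #1 = CE 92.
Offset 2: leading byte 0xE2 = 11100010 → 3-byte char #2 = E2 99 8C.
Offset 5: leading byte 0xF2 = 11110010 → 4-byte char #3 = F2 80 8C A0.
Offset 9: leading byte 0xE2 = 11100010 → 3-byte char #4 = E2 82 A7.
Leading byte 0xE2 = 11100010 matches 1110xxxx → 3-byte sequence.
Byte 1: 0xE2 = 11100010, payload 0010 (4 bits).
Byte 2: 0x82 = 10000010 (10xxxxxx ✓), payload 000010.
Byte 3: 0xA7 = 10100111 (10xxxxxx ✓), payload 100111.
Concatenate: 0010000010100111 = 0x20A7 (16 bits → U+20A7).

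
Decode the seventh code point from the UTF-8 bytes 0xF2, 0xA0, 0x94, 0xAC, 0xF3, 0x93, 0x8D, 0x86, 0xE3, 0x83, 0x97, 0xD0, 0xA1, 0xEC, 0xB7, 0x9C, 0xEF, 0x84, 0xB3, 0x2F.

U+002F

Offset 0: leading byte 0xF2 = 11110010 → 4-byte char #1 = F2 A0 94 AC.
Offset 4: leading byte 0xF3 = 11110011 → 4-byte char #2 = F3 93 8D 86.
Offset 8: leading byte 0xE3 = 11100011 → 3-byte char #3 = E3 83 97.
Offset 11: leading byte 0xD0 = 11010000 → 2-byte char #4 = D0 A1.
Offset 13: leading byte 0xEC = 11101100 → 3-byte char #5 = EC B7 9C.
Offset 16: leading byte 0xEF = 11101111 → 3-byte char #6 = EF 84 B3.
Offset 19: leading byte 0x2F = 00101111 → 1-byte char #7 = 2F.
Leading byte 0x2F = 00101111 matches 0xxxxxxx → 1-byte sequence.
Byte 1: 0x2F = 00101111, payload 0101111 (7 bits).
Concatenate: 0101111 = 0x2F (7 bits → U+002F).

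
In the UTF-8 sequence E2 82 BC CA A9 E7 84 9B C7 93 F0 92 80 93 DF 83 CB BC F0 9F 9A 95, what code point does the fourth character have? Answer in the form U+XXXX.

Offset 0: leading byte 0xE2 = 11100010 → 3-byte char #1 = E2 82 BC.
Offset 3: leading byte 0xCA = 11001010 → 2-byte char #2 = CA A9.
Offset 5: leading byte 0xE7 = 11100111 → 3-byte char #3 = E7 84 9B.
Offset 8: leading byte 0xC7 = 11000111 → 2-byte char #4 = C7 93.
Leading byte 0xC7 = 11000111 matches 110xxxxx → 2-byte sequence.
Byte 1: 0xC7 = 11000111, payload 00111 (5 bits).
Byte 2: 0x93 = 10010011 (10xxxxxx ✓), payload 010011.
Concatenate: 00111010011 = 0x1D3 (11 bits → U+01D3).

U+01D3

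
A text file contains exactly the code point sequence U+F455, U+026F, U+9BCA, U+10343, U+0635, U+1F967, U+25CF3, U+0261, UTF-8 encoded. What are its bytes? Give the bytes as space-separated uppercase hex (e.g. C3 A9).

U+F455: 3-byte form → EF 91 95.
U+026F: 2-byte form → C9 AF.
U+9BCA: 3-byte form → E9 AF 8A.
U+10343: 4-byte form → F0 90 8D 83.
U+0635: 2-byte form → D8 B5.
U+1F967: 4-byte form → F0 9F A5 A7.
U+25CF3: 4-byte form → F0 A5 B3 B3.
U+0261: 2-byte form → C9 A1.
Concatenated (24 bytes): EF 91 95 C9 AF E9 AF 8A F0 90 8D 83 D8 B5 F0 9F A5 A7 F0 A5 B3 B3 C9 A1.

EF 91 95 C9 AF E9 AF 8A F0 90 8D 83 D8 B5 F0 9F A5 A7 F0 A5 B3 B3 C9 A1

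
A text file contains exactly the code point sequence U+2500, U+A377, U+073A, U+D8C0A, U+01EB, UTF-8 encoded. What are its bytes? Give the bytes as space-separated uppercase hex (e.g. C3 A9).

U+2500: 3-byte form → E2 94 80.
U+A377: 3-byte form → EA 8D B7.
U+073A: 2-byte form → DC BA.
U+D8C0A: 4-byte form → F3 98 B0 8A.
U+01EB: 2-byte form → C7 AB.
Concatenated (14 bytes): E2 94 80 EA 8D B7 DC BA F3 98 B0 8A C7 AB.

E2 94 80 EA 8D B7 DC BA F3 98 B0 8A C7 AB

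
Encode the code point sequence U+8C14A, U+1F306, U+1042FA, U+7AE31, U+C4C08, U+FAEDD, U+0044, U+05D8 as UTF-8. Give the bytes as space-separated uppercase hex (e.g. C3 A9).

F2 8C 85 8A F0 9F 8C 86 F4 84 8B BA F1 BA B8 B1 F3 84 B0 88 F3 BA BB 9D 44 D7 98

U+8C14A: 4-byte form → F2 8C 85 8A.
U+1F306: 4-byte form → F0 9F 8C 86.
U+1042FA: 4-byte form → F4 84 8B BA.
U+7AE31: 4-byte form → F1 BA B8 B1.
U+C4C08: 4-byte form → F3 84 B0 88.
U+FAEDD: 4-byte form → F3 BA BB 9D.
U+0044: 1-byte form → 44.
U+05D8: 2-byte form → D7 98.
Concatenated (27 bytes): F2 8C 85 8A F0 9F 8C 86 F4 84 8B BA F1 BA B8 B1 F3 84 B0 88 F3 BA BB 9D 44 D7 98.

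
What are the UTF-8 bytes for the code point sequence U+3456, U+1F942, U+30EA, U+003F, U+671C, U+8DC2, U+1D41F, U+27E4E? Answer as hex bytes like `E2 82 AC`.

E3 91 96 F0 9F A5 82 E3 83 AA 3F E6 9C 9C E8 B7 82 F0 9D 90 9F F0 A7 B9 8E

U+3456: 3-byte form → E3 91 96.
U+1F942: 4-byte form → F0 9F A5 82.
U+30EA: 3-byte form → E3 83 AA.
U+003F: 1-byte form → 3F.
U+671C: 3-byte form → E6 9C 9C.
U+8DC2: 3-byte form → E8 B7 82.
U+1D41F: 4-byte form → F0 9D 90 9F.
U+27E4E: 4-byte form → F0 A7 B9 8E.
Concatenated (25 bytes): E3 91 96 F0 9F A5 82 E3 83 AA 3F E6 9C 9C E8 B7 82 F0 9D 90 9F F0 A7 B9 8E.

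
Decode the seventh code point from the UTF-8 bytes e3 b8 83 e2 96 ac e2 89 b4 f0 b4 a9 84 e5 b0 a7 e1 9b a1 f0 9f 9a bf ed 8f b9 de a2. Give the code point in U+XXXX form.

U+1F6BF

Offset 0: leading byte 0xE3 = 11100011 → 3-byte char #1 = E3 B8 83.
Offset 3: leading byte 0xE2 = 11100010 → 3-byte char #2 = E2 96 AC.
Offset 6: leading byte 0xE2 = 11100010 → 3-byte char #3 = E2 89 B4.
Offset 9: leading byte 0xF0 = 11110000 → 4-byte char #4 = F0 B4 A9 84.
Offset 13: leading byte 0xE5 = 11100101 → 3-byte char #5 = E5 B0 A7.
Offset 16: leading byte 0xE1 = 11100001 → 3-byte char #6 = E1 9B A1.
Offset 19: leading byte 0xF0 = 11110000 → 4-byte char #7 = F0 9F 9A BF.
Leading byte 0xF0 = 11110000 matches 11110xxx → 4-byte sequence.
Byte 1: 0xF0 = 11110000, payload 000 (3 bits).
Byte 2: 0x9F = 10011111 (10xxxxxx ✓), payload 011111.
Byte 3: 0x9A = 10011010 (10xxxxxx ✓), payload 011010.
Byte 4: 0xBF = 10111111 (10xxxxxx ✓), payload 111111.
Concatenate: 000011111011010111111 = 0x1F6BF (21 bits → U+1F6BF).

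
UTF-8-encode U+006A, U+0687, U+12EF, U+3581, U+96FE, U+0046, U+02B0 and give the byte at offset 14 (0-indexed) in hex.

U+006A → 1-byte form 6A at offsets 0–0.
U+0687 → 2-byte form DA 87 at offsets 1–2.
U+12EF → 3-byte form E1 8B AF at offsets 3–5.
U+3581 → 3-byte form E3 96 81 at offsets 6–8.
U+96FE → 3-byte form E9 9B BE at offsets 9–11.
U+0046 → 1-byte form 46 at offsets 12–12.
U+02B0 → 2-byte form CA B0 at offsets 13–14.
Offset 14 falls in char 7's range; it's byte 2 of CA B0 = 0xB0.

0xB0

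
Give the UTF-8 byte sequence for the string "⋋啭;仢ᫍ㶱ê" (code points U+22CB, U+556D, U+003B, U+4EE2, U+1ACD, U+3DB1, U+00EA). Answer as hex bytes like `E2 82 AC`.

U+22CB: 3-byte form → E2 8B 8B.
U+556D: 3-byte form → E5 95 AD.
U+003B: 1-byte form → 3B.
U+4EE2: 3-byte form → E4 BB A2.
U+1ACD: 3-byte form → E1 AB 8D.
U+3DB1: 3-byte form → E3 B6 B1.
U+00EA: 2-byte form → C3 AA.
Concatenated (18 bytes): E2 8B 8B E5 95 AD 3B E4 BB A2 E1 AB 8D E3 B6 B1 C3 AA.

E2 8B 8B E5 95 AD 3B E4 BB A2 E1 AB 8D E3 B6 B1 C3 AA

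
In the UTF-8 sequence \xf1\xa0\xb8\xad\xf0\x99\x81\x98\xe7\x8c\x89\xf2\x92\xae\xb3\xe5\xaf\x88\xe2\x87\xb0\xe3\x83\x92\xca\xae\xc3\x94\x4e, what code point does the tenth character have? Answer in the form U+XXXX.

U+004E

Offset 0: leading byte 0xF1 = 11110001 → 4-byte char #1 = F1 A0 B8 AD.
Offset 4: leading byte 0xF0 = 11110000 → 4-byte char #2 = F0 99 81 98.
Offset 8: leading byte 0xE7 = 11100111 → 3-byte char #3 = E7 8C 89.
Offset 11: leading byte 0xF2 = 11110010 → 4-byte char #4 = F2 92 AE B3.
Offset 15: leading byte 0xE5 = 11100101 → 3-byte char #5 = E5 AF 88.
Offset 18: leading byte 0xE2 = 11100010 → 3-byte char #6 = E2 87 B0.
Offset 21: leading byte 0xE3 = 11100011 → 3-byte char #7 = E3 83 92.
Offset 24: leading byte 0xCA = 11001010 → 2-byte char #8 = CA AE.
Offset 26: leading byte 0xC3 = 11000011 → 2-byte char #9 = C3 94.
Offset 28: leading byte 0x4E = 01001110 → 1-byte char #10 = 4E.
Leading byte 0x4E = 01001110 matches 0xxxxxxx → 1-byte sequence.
Byte 1: 0x4E = 01001110, payload 1001110 (7 bits).
Concatenate: 1001110 = 0x4E (7 bits → U+004E).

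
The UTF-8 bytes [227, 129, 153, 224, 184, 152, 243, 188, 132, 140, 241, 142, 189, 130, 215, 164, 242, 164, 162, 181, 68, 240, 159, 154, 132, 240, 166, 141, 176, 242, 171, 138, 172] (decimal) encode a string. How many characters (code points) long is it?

Byte at offset 0: 0xE3 = 11100011 → 3-byte char (#1). Advance 3.
Byte at offset 3: 0xE0 = 11100000 → 3-byte char (#2). Advance 3.
Byte at offset 6: 0xF3 = 11110011 → 4-byte char (#3). Advance 4.
Byte at offset 10: 0xF1 = 11110001 → 4-byte char (#4). Advance 4.
Byte at offset 14: 0xD7 = 11010111 → 2-byte char (#5). Advance 2.
Byte at offset 16: 0xF2 = 11110010 → 4-byte char (#6). Advance 4.
Byte at offset 20: 0x44 = 01000100 → 1-byte char (#7). Advance 1.
Byte at offset 21: 0xF0 = 11110000 → 4-byte char (#8). Advance 4.
Byte at offset 25: 0xF0 = 11110000 → 4-byte char (#9). Advance 4.
Byte at offset 29: 0xF2 = 11110010 → 4-byte char (#10). Advance 4.
Reached end at offset 33 after 10 code points.

10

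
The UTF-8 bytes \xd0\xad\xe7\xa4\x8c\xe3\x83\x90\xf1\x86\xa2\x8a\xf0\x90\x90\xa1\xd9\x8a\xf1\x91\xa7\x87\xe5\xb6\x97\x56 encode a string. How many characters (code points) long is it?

Byte at offset 0: 0xD0 = 11010000 → 2-byte char (#1). Advance 2.
Byte at offset 2: 0xE7 = 11100111 → 3-byte char (#2). Advance 3.
Byte at offset 5: 0xE3 = 11100011 → 3-byte char (#3). Advance 3.
Byte at offset 8: 0xF1 = 11110001 → 4-byte char (#4). Advance 4.
Byte at offset 12: 0xF0 = 11110000 → 4-byte char (#5). Advance 4.
Byte at offset 16: 0xD9 = 11011001 → 2-byte char (#6). Advance 2.
Byte at offset 18: 0xF1 = 11110001 → 4-byte char (#7). Advance 4.
Byte at offset 22: 0xE5 = 11100101 → 3-byte char (#8). Advance 3.
Byte at offset 25: 0x56 = 01010110 → 1-byte char (#9). Advance 1.
Reached end at offset 26 after 9 code points.

9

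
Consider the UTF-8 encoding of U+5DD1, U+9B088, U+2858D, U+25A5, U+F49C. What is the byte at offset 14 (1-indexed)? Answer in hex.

0xA5

1-indexed offset 14 is 0-indexed offset 13.
U+5DD1 → 3-byte form E5 B7 91 at offsets 0–2.
U+9B088 → 4-byte form F2 9B 82 88 at offsets 3–6.
U+2858D → 4-byte form F0 A8 96 8D at offsets 7–10.
U+25A5 → 3-byte form E2 96 A5 at offsets 11–13.
Offset 13 falls in char 4's range; it's byte 3 of E2 96 A5 = 0xA5.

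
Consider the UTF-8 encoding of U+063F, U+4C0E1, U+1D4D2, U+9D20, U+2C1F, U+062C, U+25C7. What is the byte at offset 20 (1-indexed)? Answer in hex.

1-indexed offset 20 is 0-indexed offset 19.
U+063F → 2-byte form D8 BF at offsets 0–1.
U+4C0E1 → 4-byte form F1 8C 83 A1 at offsets 2–5.
U+1D4D2 → 4-byte form F0 9D 93 92 at offsets 6–9.
U+9D20 → 3-byte form E9 B4 A0 at offsets 10–12.
U+2C1F → 3-byte form E2 B0 9F at offsets 13–15.
U+062C → 2-byte form D8 AC at offsets 16–17.
U+25C7 → 3-byte form E2 97 87 at offsets 18–20.
Offset 19 falls in char 7's range; it's byte 2 of E2 97 87 = 0x97.

0x97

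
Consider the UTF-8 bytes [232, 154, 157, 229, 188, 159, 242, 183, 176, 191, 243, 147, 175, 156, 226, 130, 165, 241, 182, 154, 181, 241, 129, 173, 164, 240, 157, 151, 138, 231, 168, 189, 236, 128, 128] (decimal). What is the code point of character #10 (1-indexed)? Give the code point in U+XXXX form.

Offset 0: leading byte 0xE8 = 11101000 → 3-byte char #1 = E8 9A 9D.
Offset 3: leading byte 0xE5 = 11100101 → 3-byte char #2 = E5 BC 9F.
Offset 6: leading byte 0xF2 = 11110010 → 4-byte char #3 = F2 B7 B0 BF.
Offset 10: leading byte 0xF3 = 11110011 → 4-byte char #4 = F3 93 AF 9C.
Offset 14: leading byte 0xE2 = 11100010 → 3-byte char #5 = E2 82 A5.
Offset 17: leading byte 0xF1 = 11110001 → 4-byte char #6 = F1 B6 9A B5.
Offset 21: leading byte 0xF1 = 11110001 → 4-byte char #7 = F1 81 AD A4.
Offset 25: leading byte 0xF0 = 11110000 → 4-byte char #8 = F0 9D 97 8A.
Offset 29: leading byte 0xE7 = 11100111 → 3-byte char #9 = E7 A8 BD.
Offset 32: leading byte 0xEC = 11101100 → 3-byte char #10 = EC 80 80.
Leading byte 0xEC = 11101100 matches 1110xxxx → 3-byte sequence.
Byte 1: 0xEC = 11101100, payload 1100 (4 bits).
Byte 2: 0x80 = 10000000 (10xxxxxx ✓), payload 000000.
Byte 3: 0x80 = 10000000 (10xxxxxx ✓), payload 000000.
Concatenate: 1100000000000000 = 0xC000 (16 bits → U+C000).

U+C000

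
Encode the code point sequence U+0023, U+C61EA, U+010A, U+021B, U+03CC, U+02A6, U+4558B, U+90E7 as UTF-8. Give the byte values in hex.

U+0023: 1-byte form → 23.
U+C61EA: 4-byte form → F3 86 87 AA.
U+010A: 2-byte form → C4 8A.
U+021B: 2-byte form → C8 9B.
U+03CC: 2-byte form → CF 8C.
U+02A6: 2-byte form → CA A6.
U+4558B: 4-byte form → F1 85 96 8B.
U+90E7: 3-byte form → E9 83 A7.
Concatenated (20 bytes): 23 F3 86 87 AA C4 8A C8 9B CF 8C CA A6 F1 85 96 8B E9 83 A7.

23 F3 86 87 AA C4 8A C8 9B CF 8C CA A6 F1 85 96 8B E9 83 A7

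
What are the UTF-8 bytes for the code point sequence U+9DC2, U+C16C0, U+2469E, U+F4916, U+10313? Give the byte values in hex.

E9 B7 82 F3 81 9B 80 F0 A4 9A 9E F3 B4 A4 96 F0 90 8C 93

U+9DC2: 3-byte form → E9 B7 82.
U+C16C0: 4-byte form → F3 81 9B 80.
U+2469E: 4-byte form → F0 A4 9A 9E.
U+F4916: 4-byte form → F3 B4 A4 96.
U+10313: 4-byte form → F0 90 8C 93.
Concatenated (19 bytes): E9 B7 82 F3 81 9B 80 F0 A4 9A 9E F3 B4 A4 96 F0 90 8C 93.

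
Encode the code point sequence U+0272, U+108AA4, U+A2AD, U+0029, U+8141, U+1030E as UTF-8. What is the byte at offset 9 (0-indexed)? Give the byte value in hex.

U+0272 → 2-byte form C9 B2 at offsets 0–1.
U+108AA4 → 4-byte form F4 88 AA A4 at offsets 2–5.
U+A2AD → 3-byte form EA 8A AD at offsets 6–8.
U+0029 → 1-byte form 29 at offsets 9–9.
Offset 9 falls in char 4's range; it's byte 1 of 29 = 0x29.

0x29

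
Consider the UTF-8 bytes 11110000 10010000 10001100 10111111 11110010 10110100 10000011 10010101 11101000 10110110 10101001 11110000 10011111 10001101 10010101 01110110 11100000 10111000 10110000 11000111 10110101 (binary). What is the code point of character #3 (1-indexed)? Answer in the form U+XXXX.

Offset 0: leading byte 0xF0 = 11110000 → 4-byte char #1 = F0 90 8C BF.
Offset 4: leading byte 0xF2 = 11110010 → 4-byte char #2 = F2 B4 83 95.
Offset 8: leading byte 0xE8 = 11101000 → 3-byte char #3 = E8 B6 A9.
Leading byte 0xE8 = 11101000 matches 1110xxxx → 3-byte sequence.
Byte 1: 0xE8 = 11101000, payload 1000 (4 bits).
Byte 2: 0xB6 = 10110110 (10xxxxxx ✓), payload 110110.
Byte 3: 0xA9 = 10101001 (10xxxxxx ✓), payload 101001.
Concatenate: 1000110110101001 = 0x8DA9 (16 bits → U+8DA9).

U+8DA9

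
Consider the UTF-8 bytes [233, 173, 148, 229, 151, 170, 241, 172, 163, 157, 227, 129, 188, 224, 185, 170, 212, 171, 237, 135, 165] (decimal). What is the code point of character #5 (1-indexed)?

Offset 0: leading byte 0xE9 = 11101001 → 3-byte char #1 = E9 AD 94.
Offset 3: leading byte 0xE5 = 11100101 → 3-byte char #2 = E5 97 AA.
Offset 6: leading byte 0xF1 = 11110001 → 4-byte char #3 = F1 AC A3 9D.
Offset 10: leading byte 0xE3 = 11100011 → 3-byte char #4 = E3 81 BC.
Offset 13: leading byte 0xE0 = 11100000 → 3-byte char #5 = E0 B9 AA.
Leading byte 0xE0 = 11100000 matches 1110xxxx → 3-byte sequence.
Byte 1: 0xE0 = 11100000, payload 0000 (4 bits).
Byte 2: 0xB9 = 10111001 (10xxxxxx ✓), payload 111001.
Byte 3: 0xAA = 10101010 (10xxxxxx ✓), payload 101010.
Concatenate: 0000111001101010 = 0xE6A (16 bits → U+0E6A).

U+0E6A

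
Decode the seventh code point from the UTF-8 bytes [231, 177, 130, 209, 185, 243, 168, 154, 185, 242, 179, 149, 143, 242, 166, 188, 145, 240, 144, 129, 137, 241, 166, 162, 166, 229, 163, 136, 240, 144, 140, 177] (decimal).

Offset 0: leading byte 0xE7 = 11100111 → 3-byte char #1 = E7 B1 82.
Offset 3: leading byte 0xD1 = 11010001 → 2-byte char #2 = D1 B9.
Offset 5: leading byte 0xF3 = 11110011 → 4-byte char #3 = F3 A8 9A B9.
Offset 9: leading byte 0xF2 = 11110010 → 4-byte char #4 = F2 B3 95 8F.
Offset 13: leading byte 0xF2 = 11110010 → 4-byte char #5 = F2 A6 BC 91.
Offset 17: leading byte 0xF0 = 11110000 → 4-byte char #6 = F0 90 81 89.
Offset 21: leading byte 0xF1 = 11110001 → 4-byte char #7 = F1 A6 A2 A6.
Leading byte 0xF1 = 11110001 matches 11110xxx → 4-byte sequence.
Byte 1: 0xF1 = 11110001, payload 001 (3 bits).
Byte 2: 0xA6 = 10100110 (10xxxxxx ✓), payload 100110.
Byte 3: 0xA2 = 10100010 (10xxxxxx ✓), payload 100010.
Byte 4: 0xA6 = 10100110 (10xxxxxx ✓), payload 100110.
Concatenate: 001100110100010100110 = 0x668A6 (21 bits → U+668A6).

U+668A6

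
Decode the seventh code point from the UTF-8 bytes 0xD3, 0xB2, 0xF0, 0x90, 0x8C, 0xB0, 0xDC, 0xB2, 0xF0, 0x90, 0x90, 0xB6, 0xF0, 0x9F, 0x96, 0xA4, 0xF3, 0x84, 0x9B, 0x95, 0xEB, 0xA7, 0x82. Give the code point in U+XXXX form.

Offset 0: leading byte 0xD3 = 11010011 → 2-byte char #1 = D3 B2.
Offset 2: leading byte 0xF0 = 11110000 → 4-byte char #2 = F0 90 8C B0.
Offset 6: leading byte 0xDC = 11011100 → 2-byte char #3 = DC B2.
Offset 8: leading byte 0xF0 = 11110000 → 4-byte char #4 = F0 90 90 B6.
Offset 12: leading byte 0xF0 = 11110000 → 4-byte char #5 = F0 9F 96 A4.
Offset 16: leading byte 0xF3 = 11110011 → 4-byte char #6 = F3 84 9B 95.
Offset 20: leading byte 0xEB = 11101011 → 3-byte char #7 = EB A7 82.
Leading byte 0xEB = 11101011 matches 1110xxxx → 3-byte sequence.
Byte 1: 0xEB = 11101011, payload 1011 (4 bits).
Byte 2: 0xA7 = 10100111 (10xxxxxx ✓), payload 100111.
Byte 3: 0x82 = 10000010 (10xxxxxx ✓), payload 000010.
Concatenate: 1011100111000010 = 0xB9C2 (16 bits → U+B9C2).

U+B9C2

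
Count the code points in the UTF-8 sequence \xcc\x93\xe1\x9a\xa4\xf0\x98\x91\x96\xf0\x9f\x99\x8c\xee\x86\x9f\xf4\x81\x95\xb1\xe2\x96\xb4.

Byte at offset 0: 0xCC = 11001100 → 2-byte char (#1). Advance 2.
Byte at offset 2: 0xE1 = 11100001 → 3-byte char (#2). Advance 3.
Byte at offset 5: 0xF0 = 11110000 → 4-byte char (#3). Advance 4.
Byte at offset 9: 0xF0 = 11110000 → 4-byte char (#4). Advance 4.
Byte at offset 13: 0xEE = 11101110 → 3-byte char (#5). Advance 3.
Byte at offset 16: 0xF4 = 11110100 → 4-byte char (#6). Advance 4.
Byte at offset 20: 0xE2 = 11100010 → 3-byte char (#7). Advance 3.
Reached end at offset 23 after 7 code points.

7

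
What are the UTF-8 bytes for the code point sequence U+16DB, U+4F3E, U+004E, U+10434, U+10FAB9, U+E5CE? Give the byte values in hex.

U+16DB: 3-byte form → E1 9B 9B.
U+4F3E: 3-byte form → E4 BC BE.
U+004E: 1-byte form → 4E.
U+10434: 4-byte form → F0 90 90 B4.
U+10FAB9: 4-byte form → F4 8F AA B9.
U+E5CE: 3-byte form → EE 97 8E.
Concatenated (18 bytes): E1 9B 9B E4 BC BE 4E F0 90 90 B4 F4 8F AA B9 EE 97 8E.

E1 9B 9B E4 BC BE 4E F0 90 90 B4 F4 8F AA B9 EE 97 8E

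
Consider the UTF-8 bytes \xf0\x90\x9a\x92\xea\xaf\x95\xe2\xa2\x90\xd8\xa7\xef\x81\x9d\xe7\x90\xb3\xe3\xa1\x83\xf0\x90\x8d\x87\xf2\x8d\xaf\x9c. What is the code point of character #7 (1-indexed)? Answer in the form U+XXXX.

U+3843

Offset 0: leading byte 0xF0 = 11110000 → 4-byte char #1 = F0 90 9A 92.
Offset 4: leading byte 0xEA = 11101010 → 3-byte char #2 = EA AF 95.
Offset 7: leading byte 0xE2 = 11100010 → 3-byte char #3 = E2 A2 90.
Offset 10: leading byte 0xD8 = 11011000 → 2-byte char #4 = D8 A7.
Offset 12: leading byte 0xEF = 11101111 → 3-byte char #5 = EF 81 9D.
Offset 15: leading byte 0xE7 = 11100111 → 3-byte char #6 = E7 90 B3.
Offset 18: leading byte 0xE3 = 11100011 → 3-byte char #7 = E3 A1 83.
Leading byte 0xE3 = 11100011 matches 1110xxxx → 3-byte sequence.
Byte 1: 0xE3 = 11100011, payload 0011 (4 bits).
Byte 2: 0xA1 = 10100001 (10xxxxxx ✓), payload 100001.
Byte 3: 0x83 = 10000011 (10xxxxxx ✓), payload 000011.
Concatenate: 0011100001000011 = 0x3843 (16 bits → U+3843).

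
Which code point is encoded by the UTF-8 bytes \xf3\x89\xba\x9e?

U+C9E9E

Leading byte 0xF3 = 11110011 matches 11110xxx → 4-byte sequence.
Byte 1: 0xF3 = 11110011, payload 011 (3 bits).
Byte 2: 0x89 = 10001001 (10xxxxxx ✓), payload 001001.
Byte 3: 0xBA = 10111010 (10xxxxxx ✓), payload 111010.
Byte 4: 0x9E = 10011110 (10xxxxxx ✓), payload 011110.
Concatenate: 011001001111010011110 = 0xC9E9E (21 bits → U+C9E9E).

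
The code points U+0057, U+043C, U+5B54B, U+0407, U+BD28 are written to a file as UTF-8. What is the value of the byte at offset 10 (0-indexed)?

U+0057 → 1-byte form 57 at offsets 0–0.
U+043C → 2-byte form D0 BC at offsets 1–2.
U+5B54B → 4-byte form F1 9B 95 8B at offsets 3–6.
U+0407 → 2-byte form D0 87 at offsets 7–8.
U+BD28 → 3-byte form EB B4 A8 at offsets 9–11.
Offset 10 falls in char 5's range; it's byte 2 of EB B4 A8 = 0xB4.

0xB4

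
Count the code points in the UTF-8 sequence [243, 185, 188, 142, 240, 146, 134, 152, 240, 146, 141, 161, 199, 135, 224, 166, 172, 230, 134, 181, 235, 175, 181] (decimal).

7

Byte at offset 0: 0xF3 = 11110011 → 4-byte char (#1). Advance 4.
Byte at offset 4: 0xF0 = 11110000 → 4-byte char (#2). Advance 4.
Byte at offset 8: 0xF0 = 11110000 → 4-byte char (#3). Advance 4.
Byte at offset 12: 0xC7 = 11000111 → 2-byte char (#4). Advance 2.
Byte at offset 14: 0xE0 = 11100000 → 3-byte char (#5). Advance 3.
Byte at offset 17: 0xE6 = 11100110 → 3-byte char (#6). Advance 3.
Byte at offset 20: 0xEB = 11101011 → 3-byte char (#7). Advance 3.
Reached end at offset 23 after 7 code points.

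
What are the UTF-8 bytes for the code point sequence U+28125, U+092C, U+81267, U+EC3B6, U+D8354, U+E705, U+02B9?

F0 A8 84 A5 E0 A4 AC F2 81 89 A7 F3 AC 8E B6 F3 98 8D 94 EE 9C 85 CA B9

U+28125: 4-byte form → F0 A8 84 A5.
U+092C: 3-byte form → E0 A4 AC.
U+81267: 4-byte form → F2 81 89 A7.
U+EC3B6: 4-byte form → F3 AC 8E B6.
U+D8354: 4-byte form → F3 98 8D 94.
U+E705: 3-byte form → EE 9C 85.
U+02B9: 2-byte form → CA B9.
Concatenated (24 bytes): F0 A8 84 A5 E0 A4 AC F2 81 89 A7 F3 AC 8E B6 F3 98 8D 94 EE 9C 85 CA B9.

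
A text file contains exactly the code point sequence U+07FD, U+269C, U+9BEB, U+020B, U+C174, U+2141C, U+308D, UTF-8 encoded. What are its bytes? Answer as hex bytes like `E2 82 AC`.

DF BD E2 9A 9C E9 AF AB C8 8B EC 85 B4 F0 A1 90 9C E3 82 8D

U+07FD: 2-byte form → DF BD.
U+269C: 3-byte form → E2 9A 9C.
U+9BEB: 3-byte form → E9 AF AB.
U+020B: 2-byte form → C8 8B.
U+C174: 3-byte form → EC 85 B4.
U+2141C: 4-byte form → F0 A1 90 9C.
U+308D: 3-byte form → E3 82 8D.
Concatenated (20 bytes): DF BD E2 9A 9C E9 AF AB C8 8B EC 85 B4 F0 A1 90 9C E3 82 8D.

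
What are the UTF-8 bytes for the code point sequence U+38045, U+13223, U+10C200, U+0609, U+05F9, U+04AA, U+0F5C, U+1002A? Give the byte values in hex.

U+38045: 4-byte form → F0 B8 81 85.
U+13223: 4-byte form → F0 93 88 A3.
U+10C200: 4-byte form → F4 8C 88 80.
U+0609: 2-byte form → D8 89.
U+05F9: 2-byte form → D7 B9.
U+04AA: 2-byte form → D2 AA.
U+0F5C: 3-byte form → E0 BD 9C.
U+1002A: 4-byte form → F0 90 80 AA.
Concatenated (25 bytes): F0 B8 81 85 F0 93 88 A3 F4 8C 88 80 D8 89 D7 B9 D2 AA E0 BD 9C F0 90 80 AA.

F0 B8 81 85 F0 93 88 A3 F4 8C 88 80 D8 89 D7 B9 D2 AA E0 BD 9C F0 90 80 AA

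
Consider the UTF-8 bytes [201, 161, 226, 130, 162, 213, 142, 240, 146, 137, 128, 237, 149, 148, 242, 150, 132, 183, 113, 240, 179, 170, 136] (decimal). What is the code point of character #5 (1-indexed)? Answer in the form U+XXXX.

U+D554

Offset 0: leading byte 0xC9 = 11001001 → 2-byte char #1 = C9 A1.
Offset 2: leading byte 0xE2 = 11100010 → 3-byte char #2 = E2 82 A2.
Offset 5: leading byte 0xD5 = 11010101 → 2-byte char #3 = D5 8E.
Offset 7: leading byte 0xF0 = 11110000 → 4-byte char #4 = F0 92 89 80.
Offset 11: leading byte 0xED = 11101101 → 3-byte char #5 = ED 95 94.
Leading byte 0xED = 11101101 matches 1110xxxx → 3-byte sequence.
Byte 1: 0xED = 11101101, payload 1101 (4 bits).
Byte 2: 0x95 = 10010101 (10xxxxxx ✓), payload 010101.
Byte 3: 0x94 = 10010100 (10xxxxxx ✓), payload 010100.
Concatenate: 1101010101010100 = 0xD554 (16 bits → U+D554).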